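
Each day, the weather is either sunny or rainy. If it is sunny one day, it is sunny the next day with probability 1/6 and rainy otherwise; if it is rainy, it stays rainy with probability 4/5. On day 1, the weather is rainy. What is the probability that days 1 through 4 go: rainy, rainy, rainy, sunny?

16/125

Day 1 is given. For each transition, use the conditional probability from the current state:
P(rainy | rainy) = 4/5; P(rainy | rainy) = 4/5; P(sunny | rainy) = 1/5.
P = 4/5 × 4/5 × 1/5 = 16/125.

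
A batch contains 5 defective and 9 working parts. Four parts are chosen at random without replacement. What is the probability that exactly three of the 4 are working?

60/143

One ordering (working drawn first) has probability 9/14 × 8/13 × 7/12 × 5/11 = 2520/24024 = 15/143.
There are C(4,3) = 4 such orderings, each equally likely, so P = 4 × 15/143 = 60/143.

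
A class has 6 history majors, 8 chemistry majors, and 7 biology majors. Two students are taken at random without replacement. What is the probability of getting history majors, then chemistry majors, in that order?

4/35

Each draw changes the counts, so multiply the conditional probabilities along the sequence:
P = 6/21 × 8/20 = 48/420 = 4/35.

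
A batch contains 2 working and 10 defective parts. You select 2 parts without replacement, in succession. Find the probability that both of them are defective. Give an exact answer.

P(every draw is defective) = 10/12 × 9/11 = 90/132 = 15/22.

15/22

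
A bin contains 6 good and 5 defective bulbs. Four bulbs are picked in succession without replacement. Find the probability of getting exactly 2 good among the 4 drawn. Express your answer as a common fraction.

One ordering (good drawn first) has probability 6/11 × 5/10 × 5/9 × 4/8 = 600/7920 = 5/66.
There are C(4,2) = 6 such orderings, each equally likely, so P = 6 × 5/66 = 5/11.

5/11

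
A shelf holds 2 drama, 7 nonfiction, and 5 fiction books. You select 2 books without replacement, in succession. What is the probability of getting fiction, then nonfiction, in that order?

Chain rule:
P = 5/14 × 7/13 = 35/182 = 5/26.

5/26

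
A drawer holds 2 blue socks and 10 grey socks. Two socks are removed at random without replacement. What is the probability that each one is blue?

1/66

P = 2/12 × 1/11 = 2/132 = 1/66.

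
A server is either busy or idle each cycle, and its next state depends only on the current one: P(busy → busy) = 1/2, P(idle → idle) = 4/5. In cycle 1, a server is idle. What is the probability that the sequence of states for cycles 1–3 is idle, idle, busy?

4/25

Cycle 1 is given. For each transition, use the conditional probability from the current state:
P(idle | idle) = 4/5; P(busy | idle) = 1/5.
P = 4/5 × 1/5 = 4/25.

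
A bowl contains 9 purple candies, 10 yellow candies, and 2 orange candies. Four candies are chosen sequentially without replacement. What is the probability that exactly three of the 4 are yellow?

One ordering (yellow drawn first) has probability 10/21 × 9/20 × 8/19 × 11/18 = 7920/143640 = 22/399.
There are C(4,3) = 4 such orderings, each equally likely, so P = 4 × 22/399 = 88/399.

88/399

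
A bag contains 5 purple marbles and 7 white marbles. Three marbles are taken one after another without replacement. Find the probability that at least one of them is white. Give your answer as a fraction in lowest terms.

21/22

P(no white) = 5/12 × 4/11 × 3/10 = 60/1320 = 1/22.
P(at least one) = 1 − 1/22 = 21/22.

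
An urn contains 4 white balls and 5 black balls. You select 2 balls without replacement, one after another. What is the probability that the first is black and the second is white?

5/18

Each draw changes the counts, so multiply the conditional probabilities along the sequence:
P = 5/9 × 4/8 = 20/72 = 5/18.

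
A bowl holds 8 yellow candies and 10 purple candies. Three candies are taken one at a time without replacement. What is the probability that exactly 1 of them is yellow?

15/34

One ordering (yellow drawn first) has probability 8/18 × 10/17 × 9/16 = 720/4896 = 5/34.
There are C(3,1) = 3 such orderings, each equally likely, so P = 3 × 5/34 = 15/34.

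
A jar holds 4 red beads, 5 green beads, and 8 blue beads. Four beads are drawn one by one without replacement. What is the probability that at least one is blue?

161/170

P(no blue) = 9/17 × 8/16 × 7/15 × 6/14 = 3024/57120 = 9/170.
P(at least one) = 1 − 9/170 = 161/170.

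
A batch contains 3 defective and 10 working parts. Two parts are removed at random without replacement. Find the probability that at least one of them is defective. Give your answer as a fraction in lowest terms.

11/26

P(no defective) = 10/13 × 9/12 = 90/156 = 15/26.
P(at least one) = 1 − 15/26 = 11/26.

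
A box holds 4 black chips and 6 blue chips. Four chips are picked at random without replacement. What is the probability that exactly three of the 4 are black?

4/35

One ordering (black drawn first) has probability 4/10 × 3/9 × 2/8 × 6/7 = 144/5040 = 1/35.
There are C(4,3) = 4 such orderings, each equally likely, so P = 4 × 1/35 = 4/35.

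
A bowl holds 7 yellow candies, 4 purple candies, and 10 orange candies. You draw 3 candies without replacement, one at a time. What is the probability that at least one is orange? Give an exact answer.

P(no orange) = 11/21 × 10/20 × 9/19 = 990/7980 = 33/266.
P(at least one) = 1 − 33/266 = 233/266.

233/266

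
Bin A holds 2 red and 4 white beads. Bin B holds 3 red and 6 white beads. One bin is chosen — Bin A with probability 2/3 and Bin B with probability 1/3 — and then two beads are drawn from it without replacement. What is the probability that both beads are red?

13/180

From Bin A: P(both red) = (2/6)(1/5) = 1/15.
From Bin B: P(both red) = (3/9)(2/8) = 1/12.
Total probability = (2/3)(1/15) + (1/3)(1/12) = 13/180.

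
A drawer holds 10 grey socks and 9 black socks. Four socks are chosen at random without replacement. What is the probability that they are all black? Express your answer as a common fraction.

P(all black) = 9/19 × 8/18 × 7/17 × 6/16 = 3024/93024 = 21/646.

21/646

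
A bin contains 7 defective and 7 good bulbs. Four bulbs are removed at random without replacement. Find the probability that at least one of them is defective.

P(no defective) = 7/14 × 6/13 × 5/12 × 4/11 = 840/24024 = 5/143.
P(at least one) = 1 − 5/143 = 138/143.

138/143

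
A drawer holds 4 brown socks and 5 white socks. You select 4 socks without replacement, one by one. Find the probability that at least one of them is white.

P(no white) = 4/9 × 3/8 × 2/7 × 1/6 = 24/3024 = 1/126.
P(at least one) = 1 − 1/126 = 125/126.

125/126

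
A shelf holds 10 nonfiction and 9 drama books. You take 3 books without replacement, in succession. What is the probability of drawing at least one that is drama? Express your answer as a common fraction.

P(no drama) = 10/19 × 9/18 × 8/17 = 720/5814 = 40/323.
P(at least one) = 1 − 40/323 = 283/323.

283/323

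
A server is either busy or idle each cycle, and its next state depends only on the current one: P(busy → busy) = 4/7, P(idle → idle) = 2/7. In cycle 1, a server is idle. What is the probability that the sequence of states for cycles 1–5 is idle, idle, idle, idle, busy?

40/2401

Cycle 1 is given. For each transition, use the conditional probability from the current state:
P(idle | idle) = 2/7; P(idle | idle) = 2/7; P(idle | idle) = 2/7; P(busy | idle) = 5/7.
P = 2/7 × 2/7 × 2/7 × 5/7 = 40/2401.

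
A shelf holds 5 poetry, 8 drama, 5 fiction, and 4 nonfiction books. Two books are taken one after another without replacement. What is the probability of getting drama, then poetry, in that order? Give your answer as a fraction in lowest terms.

20/231

Each draw changes the counts, so multiply the conditional probabilities along the sequence:
P = 8/22 × 5/21 = 40/462 = 20/231.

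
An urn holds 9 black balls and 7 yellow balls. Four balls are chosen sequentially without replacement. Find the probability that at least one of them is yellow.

P(no yellow) = 9/16 × 8/15 × 7/14 × 6/13 = 3024/43680 = 9/130.
P(at least one) = 1 − 9/130 = 121/130.

121/130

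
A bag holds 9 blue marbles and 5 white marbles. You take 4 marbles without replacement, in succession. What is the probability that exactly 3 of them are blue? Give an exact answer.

60/143

One ordering (blue drawn first) has probability 9/14 × 8/13 × 7/12 × 5/11 = 2520/24024 = 15/143.
There are C(4,3) = 4 such orderings, each equally likely, so P = 4 × 15/143 = 60/143.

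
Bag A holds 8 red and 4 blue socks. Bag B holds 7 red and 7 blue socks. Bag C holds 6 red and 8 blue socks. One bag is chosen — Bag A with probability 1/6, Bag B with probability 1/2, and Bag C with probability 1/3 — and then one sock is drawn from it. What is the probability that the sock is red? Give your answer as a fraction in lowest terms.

From Bag A: P(red) = 8/12.
From Bag B: P(red) = 7/14.
From Bag C: P(red) = 6/14.
Total probability = (1/6)(8/12) + (1/2)(7/14) + (1/3)(6/14) = 127/252.

127/252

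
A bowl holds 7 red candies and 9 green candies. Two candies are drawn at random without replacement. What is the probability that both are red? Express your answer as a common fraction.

7/40

P(every draw is red) = 7/16 × 6/15 = 42/240 = 7/40.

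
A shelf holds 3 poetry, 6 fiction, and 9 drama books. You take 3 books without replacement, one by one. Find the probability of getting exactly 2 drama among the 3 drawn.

One ordering (drama drawn first) has probability 9/18 × 8/17 × 9/16 = 648/4896 = 9/68.
There are C(3,2) = 3 such orderings, each equally likely, so P = 3 × 9/68 = 27/68.

27/68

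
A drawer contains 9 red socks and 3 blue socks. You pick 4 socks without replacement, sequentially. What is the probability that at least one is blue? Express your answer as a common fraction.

41/55

P(no blue) = 9/12 × 8/11 × 7/10 × 6/9 = 3024/11880 = 14/55.
P(at least one) = 1 − 14/55 = 41/55.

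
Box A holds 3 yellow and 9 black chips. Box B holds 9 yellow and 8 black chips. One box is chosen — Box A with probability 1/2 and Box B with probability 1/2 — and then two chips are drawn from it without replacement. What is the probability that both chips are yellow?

From Box A: P(both yellow) = (3/12)(2/11) = 1/22.
From Box B: P(both yellow) = (9/17)(8/16) = 9/34.
Total probability = (1/2)(1/22) + (1/2)(9/34) = 29/187.

29/187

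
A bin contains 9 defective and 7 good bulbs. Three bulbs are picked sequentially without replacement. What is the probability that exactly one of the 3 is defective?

One ordering (defective drawn first) has probability 9/16 × 7/15 × 6/14 = 378/3360 = 9/80.
There are C(3,1) = 3 such orderings, each equally likely, so P = 3 × 9/80 = 27/80.

27/80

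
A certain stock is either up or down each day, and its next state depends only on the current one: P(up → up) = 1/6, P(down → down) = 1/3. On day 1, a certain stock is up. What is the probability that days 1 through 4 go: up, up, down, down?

5/108

Day 1 is given. For each transition, use the conditional probability from the current state:
P(up | up) = 1/6; P(down | up) = 5/6; P(down | down) = 1/3.
P = 1/6 × 5/6 × 1/3 = 5/108.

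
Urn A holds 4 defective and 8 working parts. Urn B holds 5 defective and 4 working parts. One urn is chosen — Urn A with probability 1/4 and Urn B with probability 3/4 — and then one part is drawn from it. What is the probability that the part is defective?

1/2

From Urn A: P(defective) = 4/12.
From Urn B: P(defective) = 5/9.
Total probability = (1/4)(4/12) + (3/4)(5/9) = 1/2.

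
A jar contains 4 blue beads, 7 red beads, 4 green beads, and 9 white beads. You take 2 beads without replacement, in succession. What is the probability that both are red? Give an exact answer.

7/92

P(every draw is red) = 7/24 × 6/23 = 42/552 = 7/92.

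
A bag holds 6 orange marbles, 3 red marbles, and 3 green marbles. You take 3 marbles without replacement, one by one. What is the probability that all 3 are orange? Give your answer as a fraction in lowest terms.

P(all orange) = 6/12 × 5/11 × 4/10 = 120/1320 = 1/11.

1/11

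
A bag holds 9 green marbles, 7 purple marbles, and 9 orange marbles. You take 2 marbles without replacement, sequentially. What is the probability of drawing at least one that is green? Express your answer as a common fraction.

3/5

P(no green) = 16/25 × 15/24 = 240/600 = 2/5.
P(at least one) = 1 − 2/5 = 3/5.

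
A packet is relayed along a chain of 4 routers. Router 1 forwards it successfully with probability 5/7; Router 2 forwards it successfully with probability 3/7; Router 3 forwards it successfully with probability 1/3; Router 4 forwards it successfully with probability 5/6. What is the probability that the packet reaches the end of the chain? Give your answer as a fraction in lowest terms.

The events are sequential, so multiply the conditional probabilities:
P = 5/7 × 3/7 × 1/3 × 5/6 = 75/882 = 25/294.

25/294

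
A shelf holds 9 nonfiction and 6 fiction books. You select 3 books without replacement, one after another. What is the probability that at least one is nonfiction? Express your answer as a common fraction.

87/91

P(no nonfiction) = 6/15 × 5/14 × 4/13 = 120/2730 = 4/91.
P(at least one) = 1 − 4/91 = 87/91.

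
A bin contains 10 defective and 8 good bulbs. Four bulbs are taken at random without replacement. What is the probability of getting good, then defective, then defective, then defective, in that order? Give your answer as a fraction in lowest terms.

4/51

Multiply the probability of each draw given the previous ones:
P = 8/18 × 10/17 × 9/16 × 8/15 = 5760/73440 = 4/51.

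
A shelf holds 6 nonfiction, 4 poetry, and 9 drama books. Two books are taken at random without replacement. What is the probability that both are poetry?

P(all poetry) = 4/19 × 3/18 = 12/342 = 2/57.

2/57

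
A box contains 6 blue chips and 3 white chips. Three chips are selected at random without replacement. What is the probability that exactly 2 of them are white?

3/14

One ordering (white drawn first) has probability 3/9 × 2/8 × 6/7 = 36/504 = 1/14.
There are C(3,2) = 3 such orderings, each equally likely, so P = 3 × 1/14 = 3/14.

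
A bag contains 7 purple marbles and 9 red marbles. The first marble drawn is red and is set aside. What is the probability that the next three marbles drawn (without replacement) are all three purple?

1/13

After the first draw, 7 of the remaining 15 marbles are purple.
P = 7/15 × 6/14 × 5/13 = 210/2730 = 1/13.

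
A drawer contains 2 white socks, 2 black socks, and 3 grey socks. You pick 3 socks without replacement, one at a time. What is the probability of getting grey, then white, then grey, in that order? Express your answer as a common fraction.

Each draw changes the counts, so multiply the conditional probabilities along the sequence:
P = 3/7 × 2/6 × 2/5 = 12/210 = 2/35.

2/35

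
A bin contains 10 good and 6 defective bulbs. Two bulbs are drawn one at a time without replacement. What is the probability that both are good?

3/8

P(every draw is good) = 10/16 × 9/15 = 90/240 = 3/8.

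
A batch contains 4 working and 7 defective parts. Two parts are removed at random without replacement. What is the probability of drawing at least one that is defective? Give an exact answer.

P(no defective) = 4/11 × 3/10 = 12/110 = 6/55.
P(at least one) = 1 − 6/55 = 49/55.

49/55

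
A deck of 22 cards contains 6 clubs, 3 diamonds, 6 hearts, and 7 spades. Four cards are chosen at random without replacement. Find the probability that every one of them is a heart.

P = 6/22 × 5/21 × 4/20 × 3/19 = 360/175560 = 3/1463.

3/1463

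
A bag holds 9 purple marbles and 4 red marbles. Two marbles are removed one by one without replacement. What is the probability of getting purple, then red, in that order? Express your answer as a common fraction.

3/13

Multiply the probability of each draw given the previous ones:
P = 9/13 × 4/12 = 36/156 = 3/13.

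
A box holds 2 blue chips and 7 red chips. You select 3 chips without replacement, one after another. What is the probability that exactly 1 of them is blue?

One ordering (blue drawn first) has probability 2/9 × 7/8 × 6/7 = 84/504 = 1/6.
There are C(3,1) = 3 such orderings, each equally likely, so P = 3 × 1/6 = 1/2.

1/2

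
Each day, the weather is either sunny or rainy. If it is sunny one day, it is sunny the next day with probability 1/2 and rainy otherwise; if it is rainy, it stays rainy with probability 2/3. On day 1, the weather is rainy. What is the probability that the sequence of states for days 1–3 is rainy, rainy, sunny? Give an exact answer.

2/9

Day 1 is given. For each transition, use the conditional probability from the current state:
P(rainy | rainy) = 2/3; P(sunny | rainy) = 1/3.
P = 2/3 × 1/3 = 2/9.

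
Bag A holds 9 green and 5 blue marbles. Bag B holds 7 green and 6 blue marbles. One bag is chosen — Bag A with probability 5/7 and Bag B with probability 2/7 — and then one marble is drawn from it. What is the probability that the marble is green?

From Bag A: P(green) = 9/14.
From Bag B: P(green) = 7/13.
Total probability = (5/7)(9/14) + (2/7)(7/13) = 781/1274.

781/1274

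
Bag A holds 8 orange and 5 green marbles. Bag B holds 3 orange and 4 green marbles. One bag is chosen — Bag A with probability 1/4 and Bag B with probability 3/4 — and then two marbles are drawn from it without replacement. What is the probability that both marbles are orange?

215/1092

From Bag A: P(both orange) = (8/13)(7/12) = 14/39.
From Bag B: P(both orange) = (3/7)(2/6) = 1/7.
Total probability = (1/4)(14/39) + (3/4)(1/7) = 215/1092.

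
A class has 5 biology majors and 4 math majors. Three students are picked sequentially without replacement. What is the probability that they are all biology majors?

5/42

P(every draw is a biology major) = 5/9 × 4/8 × 3/7 = 60/504 = 5/42.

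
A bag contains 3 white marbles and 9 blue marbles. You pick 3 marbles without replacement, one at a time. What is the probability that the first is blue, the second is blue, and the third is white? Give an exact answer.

Chain rule:
P = 9/12 × 8/11 × 3/10 = 216/1320 = 9/55.

9/55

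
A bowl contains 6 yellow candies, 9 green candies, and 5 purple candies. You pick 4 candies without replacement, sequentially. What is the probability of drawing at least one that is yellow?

P(no yellow) = 14/20 × 13/19 × 12/18 × 11/17 = 24024/116280 = 1001/4845.
P(at least one) = 1 − 1001/4845 = 3844/4845.

3844/4845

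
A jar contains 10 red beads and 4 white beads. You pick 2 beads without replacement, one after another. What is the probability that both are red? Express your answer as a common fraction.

45/91

P(all red) = 10/14 × 9/13 = 90/182 = 45/91.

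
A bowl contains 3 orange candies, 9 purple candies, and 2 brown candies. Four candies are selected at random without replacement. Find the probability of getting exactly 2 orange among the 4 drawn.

15/91

One ordering (orange drawn first) has probability 3/14 × 2/13 × 11/12 × 10/11 = 660/24024 = 5/182.
There are C(4,2) = 6 such orderings, each equally likely, so P = 6 × 5/182 = 15/91.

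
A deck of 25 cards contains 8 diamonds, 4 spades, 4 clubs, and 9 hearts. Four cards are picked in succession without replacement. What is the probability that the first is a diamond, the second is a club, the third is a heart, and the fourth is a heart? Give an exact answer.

48/6325

Chain rule:
P = 8/25 × 4/24 × 9/23 × 8/22 = 2304/303600 = 48/6325.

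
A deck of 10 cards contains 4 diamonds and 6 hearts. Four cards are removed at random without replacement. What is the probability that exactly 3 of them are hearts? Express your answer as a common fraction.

8/21

One ordering (hearts drawn first) has probability 6/10 × 5/9 × 4/8 × 4/7 = 480/5040 = 2/21.
There are C(4,3) = 4 such orderings, each equally likely, so P = 4 × 2/21 = 8/21.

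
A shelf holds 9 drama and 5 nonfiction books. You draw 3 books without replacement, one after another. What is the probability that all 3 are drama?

3/13

P(every draw is drama) = 9/14 × 8/13 × 7/12 = 504/2184 = 3/13.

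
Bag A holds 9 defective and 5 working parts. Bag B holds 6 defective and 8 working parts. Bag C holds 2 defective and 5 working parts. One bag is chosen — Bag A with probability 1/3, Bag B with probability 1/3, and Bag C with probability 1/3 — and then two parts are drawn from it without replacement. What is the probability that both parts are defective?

From Bag A: P(both defective) = (9/14)(8/13) = 36/91.
From Bag B: P(both defective) = (6/14)(5/13) = 15/91.
From Bag C: P(both defective) = (2/7)(1/6) = 1/21.
Total probability = (1/3)(36/91) + (1/3)(15/91) + (1/3)(1/21) = 166/819.

166/819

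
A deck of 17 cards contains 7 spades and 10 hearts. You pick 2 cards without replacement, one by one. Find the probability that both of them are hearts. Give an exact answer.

P = 10/17 × 9/16 = 90/272 = 45/136.

45/136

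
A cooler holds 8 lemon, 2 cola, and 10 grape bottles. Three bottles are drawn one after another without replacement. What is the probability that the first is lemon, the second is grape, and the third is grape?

2/19

Chain rule:
P = 8/20 × 10/19 × 9/18 = 720/6840 = 2/19.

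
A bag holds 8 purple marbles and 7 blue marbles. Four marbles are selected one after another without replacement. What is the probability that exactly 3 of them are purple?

56/195

One ordering (purple drawn first) has probability 8/15 × 7/14 × 6/13 × 7/12 = 2352/32760 = 14/195.
There are C(4,3) = 4 such orderings, each equally likely, so P = 4 × 14/195 = 56/195.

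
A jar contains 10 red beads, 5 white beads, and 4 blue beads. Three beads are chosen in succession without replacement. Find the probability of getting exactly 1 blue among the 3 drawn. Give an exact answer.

140/323

One ordering (blue drawn first) has probability 4/19 × 15/18 × 14/17 = 840/5814 = 140/969.
There are C(3,1) = 3 such orderings, each equally likely, so P = 3 × 140/969 = 140/323.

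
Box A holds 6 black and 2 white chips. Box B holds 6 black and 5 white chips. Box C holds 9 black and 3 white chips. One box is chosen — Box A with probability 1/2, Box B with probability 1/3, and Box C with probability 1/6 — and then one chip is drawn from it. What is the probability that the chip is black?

15/22

From Box A: P(black) = 6/8.
From Box B: P(black) = 6/11.
From Box C: P(black) = 9/12.
Total probability = (1/2)(6/8) + (1/3)(6/11) + (1/6)(9/12) = 15/22.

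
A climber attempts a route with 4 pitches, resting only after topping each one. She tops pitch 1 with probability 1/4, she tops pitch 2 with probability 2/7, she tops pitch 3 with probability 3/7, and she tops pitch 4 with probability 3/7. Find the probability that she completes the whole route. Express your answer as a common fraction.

The events are sequential, so multiply the conditional probabilities:
P = 1/4 × 2/7 × 3/7 × 3/7 = 18/1372 = 9/686.

9/686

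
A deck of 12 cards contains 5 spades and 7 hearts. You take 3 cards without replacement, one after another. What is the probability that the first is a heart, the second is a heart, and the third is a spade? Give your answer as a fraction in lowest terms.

Multiply the probability of each draw given the previous ones:
P = 7/12 × 6/11 × 5/10 = 210/1320 = 7/44.

7/44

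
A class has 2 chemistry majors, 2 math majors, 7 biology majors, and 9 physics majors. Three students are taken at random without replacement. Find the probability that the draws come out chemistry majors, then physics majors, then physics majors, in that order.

Each draw changes the counts, so multiply the conditional probabilities along the sequence:
P = 2/20 × 9/19 × 8/18 = 144/6840 = 2/95.

2/95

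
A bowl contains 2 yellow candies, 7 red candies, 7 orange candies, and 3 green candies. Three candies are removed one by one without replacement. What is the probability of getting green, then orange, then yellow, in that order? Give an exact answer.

7/969

Chain rule:
P = 3/19 × 7/18 × 2/17 = 42/5814 = 7/969.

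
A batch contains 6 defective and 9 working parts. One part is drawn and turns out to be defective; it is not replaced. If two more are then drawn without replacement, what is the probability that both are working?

After the first draw, 9 of the remaining 14 parts are working.
P = 9/14 × 8/13 = 72/182 = 36/91.

36/91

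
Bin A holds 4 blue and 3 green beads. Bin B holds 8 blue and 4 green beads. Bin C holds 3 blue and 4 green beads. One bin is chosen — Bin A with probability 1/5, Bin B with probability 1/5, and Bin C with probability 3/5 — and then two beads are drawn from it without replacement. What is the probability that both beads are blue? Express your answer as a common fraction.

From Bin A: P(both blue) = (4/7)(3/6) = 2/7.
From Bin B: P(both blue) = (8/12)(7/11) = 14/33.
From Bin C: P(both blue) = (3/7)(2/6) = 1/7.
Total probability = (1/5)(2/7) + (1/5)(14/33) + (3/5)(1/7) = 263/1155.

263/1155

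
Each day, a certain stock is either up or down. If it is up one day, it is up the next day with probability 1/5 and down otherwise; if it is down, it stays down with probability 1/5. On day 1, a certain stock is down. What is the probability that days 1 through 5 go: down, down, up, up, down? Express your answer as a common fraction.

16/625

Day 1 is given. For each transition, use the conditional probability from the current state:
P(down | down) = 1/5; P(up | down) = 4/5; P(up | up) = 1/5; P(down | up) = 4/5.
P = 1/5 × 4/5 × 1/5 × 4/5 = 16/625.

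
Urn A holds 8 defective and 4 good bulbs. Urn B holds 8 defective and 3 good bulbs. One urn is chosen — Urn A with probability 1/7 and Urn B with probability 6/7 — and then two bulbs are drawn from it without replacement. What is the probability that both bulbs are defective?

82/165

From Urn A: P(both defective) = (8/12)(7/11) = 14/33.
From Urn B: P(both defective) = (8/11)(7/10) = 28/55.
Total probability = (1/7)(14/33) + (6/7)(28/55) = 82/165.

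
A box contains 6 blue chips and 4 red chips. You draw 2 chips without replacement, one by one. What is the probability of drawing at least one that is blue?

13/15

P(no blue) = 4/10 × 3/9 = 12/90 = 2/15.
P(at least one) = 1 − 2/15 = 13/15.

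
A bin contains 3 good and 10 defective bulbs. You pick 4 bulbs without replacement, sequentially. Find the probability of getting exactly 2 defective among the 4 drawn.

One ordering (defective drawn first) has probability 10/13 × 9/12 × 3/11 × 2/10 = 540/17160 = 9/286.
There are C(4,2) = 6 such orderings, each equally likely, so P = 6 × 9/286 = 27/143.

27/143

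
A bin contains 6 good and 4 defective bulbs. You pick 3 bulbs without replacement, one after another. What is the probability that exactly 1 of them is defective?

One ordering (defective drawn first) has probability 4/10 × 6/9 × 5/8 = 120/720 = 1/6.
There are C(3,1) = 3 such orderings, each equally likely, so P = 3 × 1/6 = 1/2.

1/2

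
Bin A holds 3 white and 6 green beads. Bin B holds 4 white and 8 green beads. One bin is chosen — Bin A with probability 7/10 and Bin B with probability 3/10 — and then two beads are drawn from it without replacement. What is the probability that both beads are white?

113/1320

From Bin A: P(both white) = (3/9)(2/8) = 1/12.
From Bin B: P(both white) = (4/12)(3/11) = 1/11.
Total probability = (7/10)(1/12) + (3/10)(1/11) = 113/1320.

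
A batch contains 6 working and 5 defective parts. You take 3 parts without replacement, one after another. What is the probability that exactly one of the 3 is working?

4/11

One ordering (working drawn first) has probability 6/11 × 5/10 × 4/9 = 120/990 = 4/33.
There are C(3,1) = 3 such orderings, each equally likely, so P = 3 × 4/33 = 4/11.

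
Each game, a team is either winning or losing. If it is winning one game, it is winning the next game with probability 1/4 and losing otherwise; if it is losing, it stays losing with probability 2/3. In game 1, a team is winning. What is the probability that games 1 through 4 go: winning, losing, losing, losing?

Game 1 is given. For each transition, use the conditional probability from the current state:
P(losing | winning) = 3/4; P(losing | losing) = 2/3; P(losing | losing) = 2/3.
P = 3/4 × 2/3 × 2/3 = 12/36 = 1/3.

1/3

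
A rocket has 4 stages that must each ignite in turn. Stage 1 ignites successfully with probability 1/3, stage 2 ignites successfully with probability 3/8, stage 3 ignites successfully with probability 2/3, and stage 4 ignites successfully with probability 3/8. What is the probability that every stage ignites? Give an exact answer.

1/32

Each stage is reached only if all earlier stages succeed, so
P = 1/3 × 3/8 × 2/3 × 3/8 = 18/576 = 1/32.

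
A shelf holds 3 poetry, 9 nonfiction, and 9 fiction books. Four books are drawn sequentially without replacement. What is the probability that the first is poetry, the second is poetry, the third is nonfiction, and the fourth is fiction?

9/2660

Multiply the probability of each draw given the previous ones:
P = 3/21 × 2/20 × 9/19 × 9/18 = 486/143640 = 9/2660.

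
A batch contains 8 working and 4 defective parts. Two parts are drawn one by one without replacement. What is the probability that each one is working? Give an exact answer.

P = 8/12 × 7/11 = 56/132 = 14/33.

14/33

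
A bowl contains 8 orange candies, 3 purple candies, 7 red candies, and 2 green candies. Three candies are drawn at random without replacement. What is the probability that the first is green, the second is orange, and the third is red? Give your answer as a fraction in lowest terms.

Chain rule:
P = 2/20 × 8/19 × 7/18 = 112/6840 = 14/855.

14/855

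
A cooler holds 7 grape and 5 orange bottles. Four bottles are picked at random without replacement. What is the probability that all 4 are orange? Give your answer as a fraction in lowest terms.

1/99

P = 5/12 × 4/11 × 3/10 × 2/9 = 120/11880 = 1/99.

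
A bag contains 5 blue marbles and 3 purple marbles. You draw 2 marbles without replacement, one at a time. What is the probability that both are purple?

3/28

P(every draw is purple) = 3/8 × 2/7 = 6/56 = 3/28.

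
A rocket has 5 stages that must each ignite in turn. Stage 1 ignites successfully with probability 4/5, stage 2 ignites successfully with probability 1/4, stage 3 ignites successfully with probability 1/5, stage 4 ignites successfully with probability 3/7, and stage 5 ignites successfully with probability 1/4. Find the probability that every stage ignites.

3/700

Multiplying along the chain,
P = 4/5 × 1/4 × 1/5 × 3/7 × 1/4 = 12/2800 = 3/700.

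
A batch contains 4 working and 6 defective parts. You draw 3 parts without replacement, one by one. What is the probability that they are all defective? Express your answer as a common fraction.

P(every draw is defective) = 6/10 × 5/9 × 4/8 = 120/720 = 1/6.

1/6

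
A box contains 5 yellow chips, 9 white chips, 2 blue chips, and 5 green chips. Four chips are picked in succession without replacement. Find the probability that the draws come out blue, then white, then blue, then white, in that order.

Chain rule:
P = 2/21 × 9/20 × 1/19 × 8/18 = 144/143640 = 2/1995.

2/1995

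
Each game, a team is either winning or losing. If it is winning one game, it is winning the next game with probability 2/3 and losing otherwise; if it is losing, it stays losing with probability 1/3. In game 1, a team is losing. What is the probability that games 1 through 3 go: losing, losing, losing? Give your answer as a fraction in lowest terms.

Game 1 is given. For each transition, use the conditional probability from the current state:
P(losing | losing) = 1/3; P(losing | losing) = 1/3.
P = 1/3 × 1/3 = 1/9.

1/9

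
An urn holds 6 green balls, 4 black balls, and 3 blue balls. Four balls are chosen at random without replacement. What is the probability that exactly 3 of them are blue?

One ordering (blue drawn first) has probability 3/13 × 2/12 × 1/11 × 10/10 = 60/17160 = 1/286.
There are C(4,3) = 4 such orderings, each equally likely, so P = 4 × 1/286 = 2/143.

2/143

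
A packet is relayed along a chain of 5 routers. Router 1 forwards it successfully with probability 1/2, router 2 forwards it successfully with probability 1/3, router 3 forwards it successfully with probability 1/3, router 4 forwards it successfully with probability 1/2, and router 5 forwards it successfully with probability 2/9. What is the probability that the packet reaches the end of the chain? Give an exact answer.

1/162

Each stage is reached only if all earlier stages succeed, so
P = 1/2 × 1/3 × 1/3 × 1/2 × 2/9 = 2/324 = 1/162.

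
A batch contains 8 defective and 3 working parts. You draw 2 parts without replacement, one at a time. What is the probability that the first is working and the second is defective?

Multiply the probability of each draw given the previous ones:
P = 3/11 × 8/10 = 24/110 = 12/55.

12/55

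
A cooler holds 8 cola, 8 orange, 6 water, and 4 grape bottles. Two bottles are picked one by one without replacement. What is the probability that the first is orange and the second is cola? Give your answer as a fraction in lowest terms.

32/325

Each draw changes the counts, so multiply the conditional probabilities along the sequence:
P = 8/26 × 8/25 = 64/650 = 32/325.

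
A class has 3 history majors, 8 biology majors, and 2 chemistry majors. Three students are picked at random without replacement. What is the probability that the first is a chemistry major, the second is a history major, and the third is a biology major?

Multiply the probability of each draw given the previous ones:
P = 2/13 × 3/12 × 8/11 = 48/1716 = 4/143.

4/143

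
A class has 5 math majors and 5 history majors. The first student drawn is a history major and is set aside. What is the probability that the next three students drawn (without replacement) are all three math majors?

With the first student removed, 5 math majors remain out of 9.
P = 5/9 × 4/8 × 3/7 = 60/504 = 5/42.

5/42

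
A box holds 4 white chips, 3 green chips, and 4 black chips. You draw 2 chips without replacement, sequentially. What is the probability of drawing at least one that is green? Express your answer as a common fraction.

P(no green) = 8/11 × 7/10 = 56/110 = 28/55.
P(at least one) = 1 − 28/55 = 27/55.

27/55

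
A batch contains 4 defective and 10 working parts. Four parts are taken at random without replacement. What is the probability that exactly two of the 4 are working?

One ordering (working drawn first) has probability 10/14 × 9/13 × 4/12 × 3/11 = 1080/24024 = 45/1001.
There are C(4,2) = 6 such orderings, each equally likely, so P = 6 × 45/1001 = 270/1001.

270/1001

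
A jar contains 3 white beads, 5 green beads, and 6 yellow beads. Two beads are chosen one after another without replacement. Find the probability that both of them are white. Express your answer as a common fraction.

3/91

P(all white) = 3/14 × 2/13 = 6/182 = 3/91.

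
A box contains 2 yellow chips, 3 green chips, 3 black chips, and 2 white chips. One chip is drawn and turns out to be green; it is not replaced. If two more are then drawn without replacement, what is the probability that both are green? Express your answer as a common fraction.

1/36

After the first draw, 2 of the remaining 9 chips are green.
P = 2/9 × 1/8 = 2/72 = 1/36.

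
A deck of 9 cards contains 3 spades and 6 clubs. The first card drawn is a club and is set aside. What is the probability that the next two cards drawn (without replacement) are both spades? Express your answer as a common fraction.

3/28

With the first card removed, 3 spades remain out of 8.
P = 3/8 × 2/7 = 6/56 = 3/28.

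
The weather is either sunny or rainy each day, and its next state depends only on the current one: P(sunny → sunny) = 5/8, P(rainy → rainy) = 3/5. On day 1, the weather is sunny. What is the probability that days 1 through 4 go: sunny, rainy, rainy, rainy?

27/200

Day 1 is given. For each transition, use the conditional probability from the current state:
P(rainy | sunny) = 3/8; P(rainy | rainy) = 3/5; P(rainy | rainy) = 3/5.
P = 3/8 × 3/5 × 3/5 = 27/200.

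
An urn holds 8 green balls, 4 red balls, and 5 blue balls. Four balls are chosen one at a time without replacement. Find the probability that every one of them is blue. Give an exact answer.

1/476

P(all blue) = 5/17 × 4/16 × 3/15 × 2/14 = 120/57120 = 1/476.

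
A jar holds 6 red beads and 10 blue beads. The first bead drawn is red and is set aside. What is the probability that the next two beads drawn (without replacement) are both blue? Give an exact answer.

3/7

With the first bead removed, 10 blue remain out of 15.
P = 10/15 × 9/14 = 90/210 = 3/7.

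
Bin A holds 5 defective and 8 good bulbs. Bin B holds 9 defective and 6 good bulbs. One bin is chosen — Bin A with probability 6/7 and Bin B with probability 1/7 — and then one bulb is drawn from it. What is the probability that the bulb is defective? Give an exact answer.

From Bin A: P(defective) = 5/13.
From Bin B: P(defective) = 9/15.
Total probability = (6/7)(5/13) + (1/7)(9/15) = 27/65.

27/65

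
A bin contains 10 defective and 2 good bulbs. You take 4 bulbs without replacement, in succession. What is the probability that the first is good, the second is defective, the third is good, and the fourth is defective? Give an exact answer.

Multiply the probability of each draw given the previous ones:
P = 2/12 × 10/11 × 1/10 × 9/9 = 180/11880 = 1/66.

1/66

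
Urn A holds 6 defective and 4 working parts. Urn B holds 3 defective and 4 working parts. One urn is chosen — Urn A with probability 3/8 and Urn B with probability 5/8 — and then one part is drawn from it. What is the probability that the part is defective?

69/140

From Urn A: P(defective) = 6/10.
From Urn B: P(defective) = 3/7.
Total probability = (3/8)(6/10) + (5/8)(3/7) = 69/140.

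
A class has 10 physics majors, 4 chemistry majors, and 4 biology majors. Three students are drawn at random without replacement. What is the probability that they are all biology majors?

1/204

P(every draw is a biology major) = 4/18 × 3/17 × 2/16 = 24/4896 = 1/204.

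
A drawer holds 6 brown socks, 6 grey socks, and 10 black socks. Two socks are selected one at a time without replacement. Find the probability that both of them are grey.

P(all grey) = 6/22 × 5/21 = 30/462 = 5/77.

5/77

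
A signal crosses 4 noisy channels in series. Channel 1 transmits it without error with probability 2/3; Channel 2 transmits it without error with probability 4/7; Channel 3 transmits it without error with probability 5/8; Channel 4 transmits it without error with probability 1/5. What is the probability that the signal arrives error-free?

1/21

Each stage is reached only if all earlier stages succeed, so
P = 2/3 × 4/7 × 5/8 × 1/5 = 40/840 = 1/21.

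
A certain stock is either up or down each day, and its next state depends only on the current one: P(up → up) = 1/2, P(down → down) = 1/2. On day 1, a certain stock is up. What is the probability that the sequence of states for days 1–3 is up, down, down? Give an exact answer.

1/4

Day 1 is given. For each transition, use the conditional probability from the current state:
P(down | up) = 1/2; P(down | down) = 1/2.
P = 1/2 × 1/2 = 1/4.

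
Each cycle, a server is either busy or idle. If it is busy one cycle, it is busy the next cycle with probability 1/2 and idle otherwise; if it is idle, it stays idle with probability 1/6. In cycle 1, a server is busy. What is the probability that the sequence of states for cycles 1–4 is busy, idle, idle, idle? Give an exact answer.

Cycle 1 is given. For each transition, use the conditional probability from the current state:
P(idle | busy) = 1/2; P(idle | idle) = 1/6; P(idle | idle) = 1/6.
P = 1/2 × 1/6 × 1/6 = 1/72.

1/72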